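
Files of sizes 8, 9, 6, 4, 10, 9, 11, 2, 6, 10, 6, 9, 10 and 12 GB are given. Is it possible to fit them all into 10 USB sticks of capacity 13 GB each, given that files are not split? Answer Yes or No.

No

Total = 112 GB; ⌈112/13⌉ = 9.
The bound of 9 does not rule out 10, but exhaustive search shows no assignment into 10 USB sticks of capacity 13 GB exists — the minimum is 11.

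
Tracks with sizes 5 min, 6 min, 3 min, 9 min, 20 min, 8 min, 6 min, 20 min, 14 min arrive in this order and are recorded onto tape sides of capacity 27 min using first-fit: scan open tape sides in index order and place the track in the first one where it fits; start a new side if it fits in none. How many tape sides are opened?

4

  5 → side 1 (new)  [load 5/27]
  6 → side 1  [load 11/27]
  3 → side 1  [load 14/27]
  9 → side 1  [load 23/27]
  20 → side 2 (new)  [load 20/27]
  8 → side 3 (new)  [load 8/27]
  6 → side 2  [load 26/27]
  20 → side 4 (new)  [load 20/27]
  14 → side 3  [load 22/27]
4 tape sides opened.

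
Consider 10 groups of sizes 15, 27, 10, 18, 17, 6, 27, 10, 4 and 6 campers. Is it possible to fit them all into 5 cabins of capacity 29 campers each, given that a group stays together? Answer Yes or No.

A valid assignment using 5 cabins:
  cabin 1: 27 = 27
  cabin 2: 27 = 27
  cabin 3: 18 + 10 = 28
  cabin 4: 17 + 6 + 6 = 29
  cabin 5: 15 + 10 + 4 = 29
Every load is within 29 campers, so 5 cabins suffice.

Yes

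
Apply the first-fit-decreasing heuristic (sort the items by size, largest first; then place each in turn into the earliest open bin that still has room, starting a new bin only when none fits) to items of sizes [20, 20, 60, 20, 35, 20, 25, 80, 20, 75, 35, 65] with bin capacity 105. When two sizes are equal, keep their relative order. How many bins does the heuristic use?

Sorted descending: 80, 75, 65, 60, 35, 35, 25, 20, 20, 20, 20, 20.
  80 → bin 1 (new)  [load 80/105]
  75 → bin 2 (new)  [load 75/105]
  65 → bin 3 (new)  [load 65/105]
  60 → bin 4 (new)  [load 60/105]
  35 → bin 3  [load 100/105]
  35 → bin 4  [load 95/105]
  25 → bin 1  [load 105/105]
  20 → bin 2  [load 95/105]
  20 → bin 5 (new)  [load 20/105]
  20 → bin 5  [load 40/105]
  20 → bin 5  [load 60/105]
  20 → bin 5  [load 80/105]
5 bins opened.

5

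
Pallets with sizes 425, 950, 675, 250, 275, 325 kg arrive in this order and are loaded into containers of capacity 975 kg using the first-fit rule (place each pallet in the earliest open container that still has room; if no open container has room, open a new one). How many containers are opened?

4

  425 → container 1 (new)  [load 425/975]
  950 → container 2 (new)  [load 950/975]
  675 → container 3 (new)  [load 675/975]
  250 → container 1  [load 675/975]
  275 → container 1  [load 950/975]
  325 → container 4 (new)  [load 325/975]
4 containers opened.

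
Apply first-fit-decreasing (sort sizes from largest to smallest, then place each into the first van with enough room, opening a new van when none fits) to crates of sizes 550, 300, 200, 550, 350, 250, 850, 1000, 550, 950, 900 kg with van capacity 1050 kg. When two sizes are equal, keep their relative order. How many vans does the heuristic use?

Sorted descending: 1000, 950, 900, 850, 550, 550, 550, 350, 300, 250, 200.
  1000 → van 1 (new)  [load 1000/1050]
  950 → van 2 (new)  [load 950/1050]
  900 → van 3 (new)  [load 900/1050]
  850 → van 4 (new)  [load 850/1050]
  550 → van 5 (new)  [load 550/1050]
  550 → van 6 (new)  [load 550/1050]
  550 → van 7 (new)  [load 550/1050]
  350 → van 5  [load 900/1050]
  300 → van 6  [load 850/1050]
  250 → van 7  [load 800/1050]
  200 → van 4  [load 1050/1050]
7 vans opened.

7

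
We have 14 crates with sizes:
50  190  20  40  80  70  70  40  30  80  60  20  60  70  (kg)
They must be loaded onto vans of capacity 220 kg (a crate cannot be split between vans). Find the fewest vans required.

Total = 190 + 80 + 80 + 70 + 70 + 70 + 60 + 60 + 50 + 40 + 40 + 30 + 20 + 20 = 880 kg.
Lower bound: ⌈880/220⌉ = 4 vans.
A packing using 4 vans:
  van 1: 190 + 30 = 220
  van 2: 80 + 80 + 60 = 220
  van 3: 70 + 70 + 60 + 20 = 220
  van 4: 70 + 50 + 40 + 40 + 20 = 220
This matches the lower bound, so 4 is optimal.

4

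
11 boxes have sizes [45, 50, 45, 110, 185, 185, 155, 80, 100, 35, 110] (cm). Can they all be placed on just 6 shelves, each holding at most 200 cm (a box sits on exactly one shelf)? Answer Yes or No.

A valid assignment using 6 shelves:
  shelf 1: 185 = 185
  shelf 2: 185 = 185
  shelf 3: 155 + 45 = 200
  shelf 4: 110 + 80 = 190
  shelf 5: 110 + 50 + 35 = 195
  shelf 6: 100 + 45 = 145
Every load is within 200 cm, so 6 shelves suffice.

Yes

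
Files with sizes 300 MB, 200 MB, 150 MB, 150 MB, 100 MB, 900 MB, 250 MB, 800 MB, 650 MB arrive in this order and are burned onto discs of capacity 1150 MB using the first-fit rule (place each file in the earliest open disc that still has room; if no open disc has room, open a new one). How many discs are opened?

4

  300 → disc 1 (new)  [load 300/1150]
  200 → disc 1  [load 500/1150]
  150 → disc 1  [load 650/1150]
  150 → disc 1  [load 800/1150]
  100 → disc 1  [load 900/1150]
  900 → disc 2 (new)  [load 900/1150]
  250 → disc 1  [load 1150/1150]
  800 → disc 3 (new)  [load 800/1150]
  650 → disc 4 (new)  [load 650/1150]
4 discs opened.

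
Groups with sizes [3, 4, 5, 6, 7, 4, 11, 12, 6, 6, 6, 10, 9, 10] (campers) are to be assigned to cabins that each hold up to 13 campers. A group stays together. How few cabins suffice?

Total = 12 + 11 + 10 + 10 + 9 + 7 + 6 + 6 + 6 + 6 + 5 + 4 + 4 + 3 = 99 campers.
Lower bound: ⌈99/13⌉ = 8 cabins.
A packing using 9 cabins:
  cabin 1: 12 = 12
  cabin 2: 11 = 11
  cabin 3: 10 + 3 = 13
  cabin 4: 10 = 10
  cabin 5: 9 + 4 = 13
  cabin 6: 7 + 6 = 13
  cabin 7: 6 + 6 = 12
  cabin 8: 6 + 5 = 11
  cabin 9: 4 = 4
No arrangement into 8 cabins stays within capacity, so 9 is optimal.

9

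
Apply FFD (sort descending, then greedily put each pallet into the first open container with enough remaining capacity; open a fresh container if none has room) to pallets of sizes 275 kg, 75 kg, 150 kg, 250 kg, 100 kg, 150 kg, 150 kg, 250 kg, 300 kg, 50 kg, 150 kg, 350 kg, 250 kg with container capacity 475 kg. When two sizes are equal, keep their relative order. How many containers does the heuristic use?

6

Sorted descending: 350, 300, 275, 250, 250, 250, 150, 150, 150, 150, 100, 75, 50.
  350 → container 1 (new)  [load 350/475]
  300 → container 2 (new)  [load 300/475]
  275 → container 3 (new)  [load 275/475]
  250 → container 4 (new)  [load 250/475]
  250 → container 5 (new)  [load 250/475]
  250 → container 6 (new)  [load 250/475]
  150 → container 2  [load 450/475]
  150 → container 3  [load 425/475]
  150 → container 4  [load 400/475]
  150 → container 5  [load 400/475]
  100 → container 1  [load 450/475]
  75 → container 4  [load 475/475]
  50 → container 3  [load 475/475]
6 containers opened.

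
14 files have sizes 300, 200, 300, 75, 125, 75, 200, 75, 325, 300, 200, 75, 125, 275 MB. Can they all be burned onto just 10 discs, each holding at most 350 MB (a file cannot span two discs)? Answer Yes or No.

A valid assignment using 9 discs:
  disc 1: 325 = 325
  disc 2: 300 = 300
  disc 3: 300 = 300
  disc 4: 300 = 300
  disc 5: 275 + 75 = 350
  disc 6: 200 + 125 = 325
  disc 7: 200 + 125 = 325
  disc 8: 200 + 75 + 75 = 350
  disc 9: 75 = 75
That uses only 9 ≤ 10, so 10 discs are enough.

Yes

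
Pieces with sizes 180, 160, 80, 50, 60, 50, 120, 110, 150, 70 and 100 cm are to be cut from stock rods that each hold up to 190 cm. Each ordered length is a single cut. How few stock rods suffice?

Total = 180 + 160 + 150 + 120 + 110 + 100 + 80 + 70 + 60 + 50 + 50 = 1130 cm.
Lower bound: ⌈1130/190⌉ = 6 stock rods.
A packing using 7 stock rods:
  stock rod 1: 180 = 180
  stock rod 2: 160 = 160
  stock rod 3: 150 = 150
  stock rod 4: 120 + 70 = 190
  stock rod 5: 110 + 80 = 190
  stock rod 6: 100 + 60 = 160
  stock rod 7: 50 + 50 = 100
No arrangement into 6 stock rods stays within capacity, so 7 is optimal.

7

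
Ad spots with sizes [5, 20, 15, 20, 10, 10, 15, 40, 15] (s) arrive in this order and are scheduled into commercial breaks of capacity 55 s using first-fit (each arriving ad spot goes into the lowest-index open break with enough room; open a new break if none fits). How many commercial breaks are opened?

  5 → break 1 (new)  [load 5/55]
  20 → break 1  [load 25/55]
  15 → break 1  [load 40/55]
  20 → break 2 (new)  [load 20/55]
  10 → break 1  [load 50/55]
  10 → break 2  [load 30/55]
  15 → break 2  [load 45/55]
  40 → break 3 (new)  [load 40/55]
  15 → break 3  [load 55/55]
3 commercial breaks opened.

3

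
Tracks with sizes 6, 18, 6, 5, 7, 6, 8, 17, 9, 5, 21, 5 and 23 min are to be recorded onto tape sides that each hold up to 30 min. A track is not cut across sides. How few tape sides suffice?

Total = 23 + 21 + 18 + 17 + 9 + 8 + 7 + 6 + 6 + 6 + 5 + 5 + 5 = 136 min.
Lower bound: ⌈136/30⌉ = 5 tape sides.
A packing using 5 tape sides:
  side 1: 23 + 7 = 30
  side 2: 21 + 9 = 30
  side 3: 18 + 8 = 26
  side 4: 17 + 6 + 6 = 29
  side 5: 6 + 5 + 5 + 5 = 21
This matches the lower bound, so 5 is optimal.

5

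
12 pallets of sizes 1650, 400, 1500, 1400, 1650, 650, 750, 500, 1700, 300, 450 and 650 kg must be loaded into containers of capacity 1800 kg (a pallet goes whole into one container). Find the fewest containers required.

7

Total = 1700 + 1650 + 1650 + 1500 + 1400 + 750 + 650 + 650 + 500 + 450 + 400 + 300 = 11600 kg.
Lower bound: ⌈11600/1800⌉ = 7 containers.
A packing using 7 containers:
  container 1: 1700 = 1700
  container 2: 1650 = 1650
  container 3: 1650 = 1650
  container 4: 1500 + 300 = 1800
  container 5: 1400 + 400 = 1800
  container 6: 750 + 650 = 1400
  container 7: 650 + 500 + 450 = 1600
This matches the lower bound, so 7 is optimal.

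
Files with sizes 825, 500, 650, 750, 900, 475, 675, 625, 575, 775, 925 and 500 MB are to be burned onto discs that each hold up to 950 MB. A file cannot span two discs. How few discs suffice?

Total = 925 + 900 + 825 + 775 + 750 + 675 + 650 + 625 + 575 + 500 + 500 + 475 = 8175 MB.
Lower bound: ⌈8175/950⌉ = 9 discs.
Also, 11 files each exceed 475 MB, and no two of those can share a disc, so at least 11 discs are needed.
A packing using 12 discs:
  disc 1: 925 = 925
  disc 2: 900 = 900
  disc 3: 825 = 825
  disc 4: 775 = 775
  disc 5: 750 = 750
  disc 6: 675 = 675
  disc 7: 650 = 650
  disc 8: 625 = 625
  disc 9: 575 = 575
  disc 10: 500 = 500
  disc 11: 500 = 500
  disc 12: 475 = 475
No arrangement into 11 discs stays within capacity, so 12 is optimal.

12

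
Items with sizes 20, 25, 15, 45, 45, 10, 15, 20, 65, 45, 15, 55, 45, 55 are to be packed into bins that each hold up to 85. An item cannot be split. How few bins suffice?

7

Total = 65 + 55 + 55 + 45 + 45 + 45 + 45 + 25 + 20 + 20 + 15 + 15 + 15 + 10 = 475.
Lower bound: ⌈475/85⌉ = 6 bins.
Also, 7 items each exceed 85/2, and no two of those can share a bin, so at least 7 bins are needed.
A packing using 7 bins:
  bin 1: 65 + 20 = 85
  bin 2: 55 + 25 = 80
  bin 3: 55 + 20 + 10 = 85
  bin 4: 45 + 15 + 15 = 75
  bin 5: 45 + 15 = 60
  bin 6: 45 = 45
  bin 7: 45 = 45
This matches the lower bound, so 7 is optimal.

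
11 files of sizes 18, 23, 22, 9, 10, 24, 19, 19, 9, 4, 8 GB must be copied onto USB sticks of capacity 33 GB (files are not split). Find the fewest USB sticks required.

6

Total = 24 + 23 + 22 + 19 + 19 + 18 + 10 + 9 + 9 + 8 + 4 = 165 GB.
Lower bound: ⌈165/33⌉ = 5 USB sticks.
Also, 6 files each exceed 33/2 GB, and no two of those can share a USB stick, so at least 6 USB sticks are needed.
A packing using 6 USB sticks:
  USB stick 1: 24 + 9 = 33
  USB stick 2: 23 + 10 = 33
  USB stick 3: 22 + 9 = 31
  USB stick 4: 19 + 8 + 4 = 31
  USB stick 5: 19 = 19
  USB stick 6: 18 = 18
This matches the lower bound, so 6 is optimal.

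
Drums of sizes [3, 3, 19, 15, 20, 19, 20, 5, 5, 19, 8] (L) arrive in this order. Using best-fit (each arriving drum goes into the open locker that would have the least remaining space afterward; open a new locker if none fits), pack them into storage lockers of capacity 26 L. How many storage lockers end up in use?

6

  3 → locker 1 (new)  [load 3/26]
  3 → locker 1  [load 6/26]
  19 → locker 1  [load 25/26]
  15 → locker 2 (new)  [load 15/26]
  20 → locker 3 (new)  [load 20/26]
  19 → locker 4 (new)  [load 19/26]
  20 → locker 5 (new)  [load 20/26]
  5 → locker 3  [load 25/26]
  5 → locker 5  [load 25/26]
  19 → locker 6 (new)  [load 19/26]
  8 → locker 2  [load 23/26]
6 storage lockers opened.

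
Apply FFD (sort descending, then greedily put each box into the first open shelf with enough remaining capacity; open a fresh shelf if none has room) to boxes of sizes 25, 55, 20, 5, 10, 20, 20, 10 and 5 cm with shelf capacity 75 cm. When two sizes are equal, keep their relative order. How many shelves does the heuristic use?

3

Sorted descending: 55, 25, 20, 20, 20, 10, 10, 5, 5.
  55 → shelf 1 (new)  [load 55/75]
  25 → shelf 2 (new)  [load 25/75]
  20 → shelf 1  [load 75/75]
  20 → shelf 2  [load 45/75]
  20 → shelf 2  [load 65/75]
  10 → shelf 2  [load 75/75]
  10 → shelf 3 (new)  [load 10/75]
  5 → shelf 3  [load 15/75]
  5 → shelf 3  [load 20/75]
3 shelves opened.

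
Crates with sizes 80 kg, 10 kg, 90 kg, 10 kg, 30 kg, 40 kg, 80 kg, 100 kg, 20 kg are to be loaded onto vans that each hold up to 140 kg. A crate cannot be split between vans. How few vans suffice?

4

Total = 100 + 90 + 80 + 80 + 40 + 30 + 20 + 10 + 10 = 460 kg.
Lower bound: ⌈460/140⌉ = 4 vans.
A packing using 4 vans:
  van 1: 100 + 40 = 140
  van 2: 90 + 30 + 20 = 140
  van 3: 80 + 10 + 10 = 100
  van 4: 80 = 80
This matches the lower bound, so 4 is optimal.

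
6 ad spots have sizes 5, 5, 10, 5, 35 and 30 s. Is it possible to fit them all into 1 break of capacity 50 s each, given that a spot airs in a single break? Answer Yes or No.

No

Total = 90 s; ⌈90/50⌉ = 2.
At least 2 commercial breaks are required, but only 1 is allowed.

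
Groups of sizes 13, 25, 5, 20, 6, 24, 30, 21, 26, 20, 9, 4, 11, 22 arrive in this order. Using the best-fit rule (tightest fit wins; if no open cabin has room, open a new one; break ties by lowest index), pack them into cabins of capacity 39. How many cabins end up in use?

8

  13 → cabin 1 (new)  [load 13/39]
  25 → cabin 1  [load 38/39]
  5 → cabin 2 (new)  [load 5/39]
  20 → cabin 2  [load 25/39]
  6 → cabin 2  [load 31/39]
  24 → cabin 3 (new)  [load 24/39]
  30 → cabin 4 (new)  [load 30/39]
  21 → cabin 5 (new)  [load 21/39]
  26 → cabin 6 (new)  [load 26/39]
  20 → cabin 7 (new)  [load 20/39]
  9 → cabin 4  [load 39/39]
  4 → cabin 2  [load 35/39]
  11 → cabin 6  [load 37/39]
  22 → cabin 8 (new)  [load 22/39]
8 cabins opened.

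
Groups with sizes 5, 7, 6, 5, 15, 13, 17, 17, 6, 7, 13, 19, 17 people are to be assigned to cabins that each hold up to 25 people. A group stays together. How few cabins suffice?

Total = 19 + 17 + 17 + 17 + 15 + 13 + 13 + 7 + 7 + 6 + 6 + 5 + 5 = 147 people.
Lower bound: ⌈147/25⌉ = 6 cabins.
Also, 7 groups each exceed 25/2 people, and no two of those can share a cabin, so at least 7 cabins are needed.
A packing using 7 cabins:
  cabin 1: 19 + 6 = 25
  cabin 2: 17 + 7 = 24
  cabin 3: 17 + 7 = 24
  cabin 4: 17 + 6 = 23
  cabin 5: 15 + 5 + 5 = 25
  cabin 6: 13 = 13
  cabin 7: 13 = 13
This matches the lower bound, so 7 is optimal.

7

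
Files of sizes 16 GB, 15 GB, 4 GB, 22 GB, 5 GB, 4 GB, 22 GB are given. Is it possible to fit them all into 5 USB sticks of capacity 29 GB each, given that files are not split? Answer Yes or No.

A valid assignment using 4 USB sticks:
  USB stick 1: 22 + 5 = 27
  USB stick 2: 22 + 4 = 26
  USB stick 3: 16 + 4 = 20
  USB stick 4: 15 = 15
That uses only 4 ≤ 5, so 5 USB sticks are enough.

Yes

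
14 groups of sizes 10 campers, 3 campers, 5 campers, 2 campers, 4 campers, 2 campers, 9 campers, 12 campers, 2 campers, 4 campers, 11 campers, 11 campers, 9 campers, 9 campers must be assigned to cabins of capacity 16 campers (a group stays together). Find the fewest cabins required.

Total = 12 + 11 + 11 + 10 + 9 + 9 + 9 + 5 + 4 + 4 + 3 + 2 + 2 + 2 = 93 campers.
Lower bound: ⌈93/16⌉ = 6 cabins.
Also, 7 groups each exceed 8 campers, and no two of those can share a cabin, so at least 7 cabins are needed.
A packing using 7 cabins:
  cabin 1: 12 + 4 = 16
  cabin 2: 11 + 5 = 16
  cabin 3: 11 + 4 = 15
  cabin 4: 10 + 3 + 2 = 15
  cabin 5: 9 + 2 + 2 = 13
  cabin 6: 9 = 9
  cabin 7: 9 = 9
This matches the lower bound, so 7 is optimal.

7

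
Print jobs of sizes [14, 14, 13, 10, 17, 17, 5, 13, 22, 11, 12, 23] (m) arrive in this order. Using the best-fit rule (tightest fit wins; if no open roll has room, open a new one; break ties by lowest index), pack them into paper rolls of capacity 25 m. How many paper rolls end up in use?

  14 → roll 1 (new)  [load 14/25]
  14 → roll 2 (new)  [load 14/25]
  13 → roll 3 (new)  [load 13/25]
  10 → roll 1  [load 24/25]
  17 → roll 4 (new)  [load 17/25]
  17 → roll 5 (new)  [load 17/25]
  5 → roll 4  [load 22/25]
  13 → roll 6 (new)  [load 13/25]
  22 → roll 7 (new)  [load 22/25]
  11 → roll 2  [load 25/25]
  12 → roll 3  [load 25/25]
  23 → roll 8 (new)  [load 23/25]
8 paper rolls opened.

8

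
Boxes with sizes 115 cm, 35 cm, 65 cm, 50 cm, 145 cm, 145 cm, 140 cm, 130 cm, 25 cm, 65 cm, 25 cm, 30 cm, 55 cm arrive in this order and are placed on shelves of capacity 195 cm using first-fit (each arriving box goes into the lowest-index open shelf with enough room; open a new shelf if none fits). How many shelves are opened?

  115 → shelf 1 (new)  [load 115/195]
  35 → shelf 1  [load 150/195]
  65 → shelf 2 (new)  [load 65/195]
  50 → shelf 2  [load 115/195]
  145 → shelf 3 (new)  [load 145/195]
  145 → shelf 4 (new)  [load 145/195]
  140 → shelf 5 (new)  [load 140/195]
  130 → shelf 6 (new)  [load 130/195]
  25 → shelf 1  [load 175/195]
  65 → shelf 2  [load 180/195]
  25 → shelf 3  [load 170/195]
  30 → shelf 4  [load 175/195]
  55 → shelf 5  [load 195/195]
6 shelves opened.

6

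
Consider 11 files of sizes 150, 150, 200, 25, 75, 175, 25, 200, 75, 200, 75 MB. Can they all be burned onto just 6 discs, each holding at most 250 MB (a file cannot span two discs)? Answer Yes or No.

Yes

A valid assignment using 6 discs:
  disc 1: 200 + 25 + 25 = 250
  disc 2: 200 = 200
  disc 3: 200 = 200
  disc 4: 175 + 75 = 250
  disc 5: 150 + 75 = 225
  disc 6: 150 + 75 = 225
Every load is within 250 MB, so 6 discs suffice.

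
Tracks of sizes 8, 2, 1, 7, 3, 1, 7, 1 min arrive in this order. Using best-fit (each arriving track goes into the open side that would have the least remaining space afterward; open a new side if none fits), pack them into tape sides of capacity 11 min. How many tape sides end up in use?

  8 → side 1 (new)  [load 8/11]
  2 → side 1  [load 10/11]
  1 → side 1  [load 11/11]
  7 → side 2 (new)  [load 7/11]
  3 → side 2  [load 10/11]
  1 → side 2  [load 11/11]
  7 → side 3 (new)  [load 7/11]
  1 → side 3  [load 8/11]
3 tape sides opened.

3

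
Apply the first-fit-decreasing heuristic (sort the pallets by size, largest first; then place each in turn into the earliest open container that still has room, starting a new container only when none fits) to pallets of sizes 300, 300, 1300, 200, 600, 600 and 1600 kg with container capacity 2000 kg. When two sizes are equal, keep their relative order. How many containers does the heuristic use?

Sorted descending: 1600, 1300, 600, 600, 300, 300, 200.
  1600 → container 1 (new)  [load 1600/2000]
  1300 → container 2 (new)  [load 1300/2000]
  600 → container 2  [load 1900/2000]
  600 → container 3 (new)  [load 600/2000]
  300 → container 1  [load 1900/2000]
  300 → container 3  [load 900/2000]
  200 → container 3  [load 1100/2000]
3 containers opened.

3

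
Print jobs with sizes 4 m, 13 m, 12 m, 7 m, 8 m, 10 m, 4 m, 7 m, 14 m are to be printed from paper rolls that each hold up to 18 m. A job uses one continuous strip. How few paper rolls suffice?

5

Total = 14 + 13 + 12 + 10 + 8 + 7 + 7 + 4 + 4 = 79 m.
Lower bound: ⌈79/18⌉ = 5 paper rolls.
A packing using 5 paper rolls:
  roll 1: 14 + 4 = 18
  roll 2: 13 + 4 = 17
  roll 3: 12 = 12
  roll 4: 10 + 8 = 18
  roll 5: 7 + 7 = 14
This matches the lower bound, so 5 is optimal.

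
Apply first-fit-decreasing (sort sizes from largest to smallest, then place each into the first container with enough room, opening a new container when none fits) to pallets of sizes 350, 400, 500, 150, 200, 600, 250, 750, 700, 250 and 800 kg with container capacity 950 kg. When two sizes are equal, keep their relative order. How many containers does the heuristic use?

Sorted descending: 800, 750, 700, 600, 500, 400, 350, 250, 250, 200, 150.
  800 → container 1 (new)  [load 800/950]
  750 → container 2 (new)  [load 750/950]
  700 → container 3 (new)  [load 700/950]
  600 → container 4 (new)  [load 600/950]
  500 → container 5 (new)  [load 500/950]
  400 → container 5  [load 900/950]
  350 → container 4  [load 950/950]
  250 → container 3  [load 950/950]
  250 → container 6 (new)  [load 250/950]
  200 → container 2  [load 950/950]
  150 → container 1  [load 950/950]
6 containers opened.

6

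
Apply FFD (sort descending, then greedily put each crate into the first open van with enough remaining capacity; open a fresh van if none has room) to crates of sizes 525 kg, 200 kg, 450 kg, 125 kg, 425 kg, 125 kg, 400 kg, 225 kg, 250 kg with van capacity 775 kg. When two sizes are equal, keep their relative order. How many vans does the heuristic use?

Sorted descending: 525, 450, 425, 400, 250, 225, 200, 125, 125.
  525 → van 1 (new)  [load 525/775]
  450 → van 2 (new)  [load 450/775]
  425 → van 3 (new)  [load 425/775]
  400 → van 4 (new)  [load 400/775]
  250 → van 1  [load 775/775]
  225 → van 2  [load 675/775]
  200 → van 3  [load 625/775]
  125 → van 3  [load 750/775]
  125 → van 4  [load 525/775]
4 vans opened.

4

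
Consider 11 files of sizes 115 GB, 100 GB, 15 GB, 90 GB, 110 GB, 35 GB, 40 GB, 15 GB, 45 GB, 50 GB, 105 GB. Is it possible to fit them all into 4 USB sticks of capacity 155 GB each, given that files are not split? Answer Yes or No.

No

Total = 720 GB; ⌈720/155⌉ = 5.
At least 5 USB sticks are required, but only 4 are allowed.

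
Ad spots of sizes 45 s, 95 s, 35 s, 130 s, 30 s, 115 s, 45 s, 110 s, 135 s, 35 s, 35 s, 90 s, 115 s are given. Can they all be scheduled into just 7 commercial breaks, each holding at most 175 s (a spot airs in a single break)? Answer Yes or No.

A valid assignment using 7 commercial breaks:
  break 1: 135 + 35 = 170
  break 2: 130 + 45 = 175
  break 3: 115 + 45 = 160
  break 4: 115 + 35 = 150
  break 5: 110 + 35 + 30 = 175
  break 6: 95 = 95
  break 7: 90 = 90
Every load is within 175 s, so 7 commercial breaks suffice.

Yes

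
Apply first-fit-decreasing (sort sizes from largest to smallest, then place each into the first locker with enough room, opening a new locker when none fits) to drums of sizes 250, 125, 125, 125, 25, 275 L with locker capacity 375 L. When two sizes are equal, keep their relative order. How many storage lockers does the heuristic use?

Sorted descending: 275, 250, 125, 125, 125, 25.
  275 → locker 1 (new)  [load 275/375]
  250 → locker 2 (new)  [load 250/375]
  125 → locker 2  [load 375/375]
  125 → locker 3 (new)  [load 125/375]
  125 → locker 3  [load 250/375]
  25 → locker 1  [load 300/375]
3 storage lockers opened.

3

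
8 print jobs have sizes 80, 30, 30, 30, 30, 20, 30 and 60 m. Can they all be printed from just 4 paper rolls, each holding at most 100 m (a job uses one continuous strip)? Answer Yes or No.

Yes

A valid assignment using 4 paper rolls:
  roll 1: 80 + 20 = 100
  roll 2: 60 + 30 = 90
  roll 3: 30 + 30 + 30 = 90
  roll 4: 30 = 30
Every load is within 100 m, so 4 paper rolls suffice.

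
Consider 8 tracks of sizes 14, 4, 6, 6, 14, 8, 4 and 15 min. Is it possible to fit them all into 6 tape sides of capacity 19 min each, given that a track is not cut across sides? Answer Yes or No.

A valid assignment using 5 tape sides:
  side 1: 15 + 4 = 19
  side 2: 14 + 4 = 18
  side 3: 14 = 14
  side 4: 8 + 6 = 14
  side 5: 6 = 6
That uses only 5 ≤ 6, so 6 tape sides are enough.

Yes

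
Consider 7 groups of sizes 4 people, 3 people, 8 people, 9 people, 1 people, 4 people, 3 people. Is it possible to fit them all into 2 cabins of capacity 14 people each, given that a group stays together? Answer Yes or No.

No

Total = 32 people; ⌈32/14⌉ = 3.
At least 3 cabins are required, but only 2 are allowed.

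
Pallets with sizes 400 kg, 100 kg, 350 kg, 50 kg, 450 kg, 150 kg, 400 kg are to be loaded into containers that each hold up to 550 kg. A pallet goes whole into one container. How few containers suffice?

4

Total = 450 + 400 + 400 + 350 + 150 + 100 + 50 = 1900 kg.
Lower bound: ⌈1900/550⌉ = 4 containers.
A packing using 4 containers:
  container 1: 450 + 100 = 550
  container 2: 400 + 150 = 550
  container 3: 400 + 50 = 450
  container 4: 350 = 350
This matches the lower bound, so 4 is optimal.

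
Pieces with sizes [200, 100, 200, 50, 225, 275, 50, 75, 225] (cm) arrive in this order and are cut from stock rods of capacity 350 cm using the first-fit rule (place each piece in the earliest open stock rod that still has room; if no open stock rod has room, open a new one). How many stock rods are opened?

5

  200 → stock rod 1 (new)  [load 200/350]
  100 → stock rod 1  [load 300/350]
  200 → stock rod 2 (new)  [load 200/350]
  50 → stock rod 1  [load 350/350]
  225 → stock rod 3 (new)  [load 225/350]
  275 → stock rod 4 (new)  [load 275/350]
  50 → stock rod 2  [load 250/350]
  75 → stock rod 2  [load 325/350]
  225 → stock rod 5 (new)  [load 225/350]
5 stock rods opened.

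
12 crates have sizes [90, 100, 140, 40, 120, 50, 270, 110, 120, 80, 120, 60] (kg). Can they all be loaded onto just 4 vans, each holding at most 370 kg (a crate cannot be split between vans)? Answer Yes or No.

Yes

A valid assignment using 4 vans:
  van 1: 270 + 100 = 370
  van 2: 140 + 120 + 110 = 370
  van 3: 120 + 120 + 90 + 40 = 370
  van 4: 80 + 60 + 50 = 190
Every load is within 370 kg, so 4 vans suffice.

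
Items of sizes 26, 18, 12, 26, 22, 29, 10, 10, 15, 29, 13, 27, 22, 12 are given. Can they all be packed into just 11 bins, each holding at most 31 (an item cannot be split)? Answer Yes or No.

Yes

A valid assignment using 11 bins:
  bin 1: 29 = 29
  bin 2: 29 = 29
  bin 3: 27 = 27
  bin 4: 26 = 26
  bin 5: 26 = 26
  bin 6: 22 = 22
  bin 7: 22 = 22
  bin 8: 18 + 13 = 31
  bin 9: 15 + 12 = 27
  bin 10: 12 + 10 = 22
  bin 11: 10 = 10
Every load is within 31, so 11 bins suffice.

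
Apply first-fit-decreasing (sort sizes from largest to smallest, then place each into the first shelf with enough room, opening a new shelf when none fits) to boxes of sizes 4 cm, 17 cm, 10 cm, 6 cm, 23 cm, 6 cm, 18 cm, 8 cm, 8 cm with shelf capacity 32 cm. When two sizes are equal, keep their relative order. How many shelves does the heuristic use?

4

Sorted descending: 23, 18, 17, 10, 8, 8, 6, 6, 4.
  23 → shelf 1 (new)  [load 23/32]
  18 → shelf 2 (new)  [load 18/32]
  17 → shelf 3 (new)  [load 17/32]
  10 → shelf 2  [load 28/32]
  8 → shelf 1  [load 31/32]
  8 → shelf 3  [load 25/32]
  6 → shelf 3  [load 31/32]
  6 → shelf 4 (new)  [load 6/32]
  4 → shelf 2  [load 32/32]
4 shelves opened.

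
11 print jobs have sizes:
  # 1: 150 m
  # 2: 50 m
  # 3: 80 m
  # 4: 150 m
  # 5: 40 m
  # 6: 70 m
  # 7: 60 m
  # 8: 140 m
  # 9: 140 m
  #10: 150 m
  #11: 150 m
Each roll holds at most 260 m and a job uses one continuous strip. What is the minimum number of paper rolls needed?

Total = 150 + 150 + 150 + 150 + 140 + 140 + 80 + 70 + 60 + 50 + 40 = 1180 m.
Lower bound: ⌈1180/260⌉ = 5 paper rolls.
Also, 6 print jobs each exceed 130 m, and no two of those can share a roll, so at least 6 paper rolls are needed.
A packing using 6 paper rolls:
  roll 1: 150 + 80 = 230
  roll 2: 150 + 70 + 40 = 260
  roll 3: 150 + 60 + 50 = 260
  roll 4: 150 = 150
  roll 5: 140 = 140
  roll 6: 140 = 140
This matches the lower bound, so 6 is optimal.

6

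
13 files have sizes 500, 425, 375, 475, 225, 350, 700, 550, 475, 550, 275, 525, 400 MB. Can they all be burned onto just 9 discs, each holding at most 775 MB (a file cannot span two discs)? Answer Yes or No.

Yes

A valid assignment using 9 discs:
  disc 1: 700 = 700
  disc 2: 550 + 225 = 775
  disc 3: 550 = 550
  disc 4: 525 = 525
  disc 5: 500 + 275 = 775
  disc 6: 475 = 475
  disc 7: 475 = 475
  disc 8: 425 + 350 = 775
  disc 9: 400 + 375 = 775
Every load is within 775 MB, so 9 discs suffice.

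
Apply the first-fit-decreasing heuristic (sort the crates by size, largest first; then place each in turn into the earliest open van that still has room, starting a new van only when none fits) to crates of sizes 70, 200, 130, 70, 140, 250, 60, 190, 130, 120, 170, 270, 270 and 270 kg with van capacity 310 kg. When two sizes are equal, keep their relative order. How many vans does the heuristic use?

Sorted descending: 270, 270, 270, 250, 200, 190, 170, 140, 130, 130, 120, 70, 70, 60.
  270 → van 1 (new)  [load 270/310]
  270 → van 2 (new)  [load 270/310]
  270 → van 3 (new)  [load 270/310]
  250 → van 4 (new)  [load 250/310]
  200 → van 5 (new)  [load 200/310]
  190 → van 6 (new)  [load 190/310]
  170 → van 7 (new)  [load 170/310]
  140 → van 7  [load 310/310]
  130 → van 8 (new)  [load 130/310]
  130 → van 8  [load 260/310]
  120 → van 6  [load 310/310]
  70 → van 5  [load 270/310]
  70 → van 9 (new)  [load 70/310]
  60 → van 4  [load 310/310]
9 vans opened.

9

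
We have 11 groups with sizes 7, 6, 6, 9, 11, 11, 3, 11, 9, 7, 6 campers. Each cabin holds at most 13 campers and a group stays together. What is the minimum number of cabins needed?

8

Total = 11 + 11 + 11 + 9 + 9 + 7 + 7 + 6 + 6 + 6 + 3 = 86 campers.
Lower bound: ⌈86/13⌉ = 7 cabins.
A packing using 8 cabins:
  cabin 1: 11 = 11
  cabin 2: 11 = 11
  cabin 3: 11 = 11
  cabin 4: 9 + 3 = 12
  cabin 5: 9 = 9
  cabin 6: 7 + 6 = 13
  cabin 7: 7 + 6 = 13
  cabin 8: 6 = 6
No arrangement into 7 cabins stays within capacity, so 8 is optimal.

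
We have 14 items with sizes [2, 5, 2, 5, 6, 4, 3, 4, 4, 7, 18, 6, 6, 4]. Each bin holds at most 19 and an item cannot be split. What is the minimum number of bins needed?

5

Total = 18 + 7 + 6 + 6 + 6 + 5 + 5 + 4 + 4 + 4 + 4 + 3 + 2 + 2 = 76.
Lower bound: ⌈76/19⌉ = 4 bins.
A packing using 5 bins:
  bin 1: 18 = 18
  bin 2: 7 + 6 + 6 = 19
  bin 3: 6 + 5 + 5 + 3 = 19
  bin 4: 4 + 4 + 4 + 4 + 2 = 18
  bin 5: 2 = 2
No arrangement into 4 bins stays within capacity, so 5 is optimal.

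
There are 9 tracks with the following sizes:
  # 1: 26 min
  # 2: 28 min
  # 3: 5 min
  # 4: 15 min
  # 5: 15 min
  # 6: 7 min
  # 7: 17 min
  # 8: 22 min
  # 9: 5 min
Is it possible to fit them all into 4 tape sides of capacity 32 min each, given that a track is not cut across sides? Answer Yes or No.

No

Total = 140 min; ⌈140/32⌉ = 5.
At least 5 tape sides are required, but only 4 are allowed.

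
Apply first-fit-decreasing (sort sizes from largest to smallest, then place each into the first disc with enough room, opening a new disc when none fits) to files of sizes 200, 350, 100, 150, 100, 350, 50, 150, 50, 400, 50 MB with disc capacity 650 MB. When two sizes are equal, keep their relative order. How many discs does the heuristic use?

3

Sorted descending: 400, 350, 350, 200, 150, 150, 100, 100, 50, 50, 50.
  400 → disc 1 (new)  [load 400/650]
  350 → disc 2 (new)  [load 350/650]
  350 → disc 3 (new)  [load 350/650]
  200 → disc 1  [load 600/650]
  150 → disc 2  [load 500/650]
  150 → disc 2  [load 650/650]
  100 → disc 3  [load 450/650]
  100 → disc 3  [load 550/650]
  50 → disc 1  [load 650/650]
  50 → disc 3  [load 600/650]
  50 → disc 3  [load 650/650]
3 discs opened.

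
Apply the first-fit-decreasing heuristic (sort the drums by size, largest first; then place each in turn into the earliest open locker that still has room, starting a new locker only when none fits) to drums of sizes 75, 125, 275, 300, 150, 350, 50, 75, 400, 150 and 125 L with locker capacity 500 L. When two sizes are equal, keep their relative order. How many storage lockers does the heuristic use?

Sorted descending: 400, 350, 300, 275, 150, 150, 125, 125, 75, 75, 50.
  400 → locker 1 (new)  [load 400/500]
  350 → locker 2 (new)  [load 350/500]
  300 → locker 3 (new)  [load 300/500]
  275 → locker 4 (new)  [load 275/500]
  150 → locker 2  [load 500/500]
  150 → locker 3  [load 450/500]
  125 → locker 4  [load 400/500]
  125 → locker 5 (new)  [load 125/500]
  75 → locker 1  [load 475/500]
  75 → locker 4  [load 475/500]
  50 → locker 3  [load 500/500]
5 storage lockers opened.

5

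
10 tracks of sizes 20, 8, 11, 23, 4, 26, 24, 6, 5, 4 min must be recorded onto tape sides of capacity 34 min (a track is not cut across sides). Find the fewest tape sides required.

4

Total = 26 + 24 + 23 + 20 + 11 + 8 + 6 + 5 + 4 + 4 = 131 min.
Lower bound: ⌈131/34⌉ = 4 tape sides.
A packing using 4 tape sides:
  side 1: 26 + 8 = 34
  side 2: 24 + 6 + 4 = 34
  side 3: 23 + 11 = 34
  side 4: 20 + 5 + 4 = 29
This matches the lower bound, so 4 is optimal.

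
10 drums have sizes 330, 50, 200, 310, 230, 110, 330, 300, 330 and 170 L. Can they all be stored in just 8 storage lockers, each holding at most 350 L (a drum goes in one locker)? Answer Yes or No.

Yes

A valid assignment using 8 storage lockers:
  locker 1: 330 = 330
  locker 2: 330 = 330
  locker 3: 330 = 330
  locker 4: 310 = 310
  locker 5: 300 + 50 = 350
  locker 6: 230 + 110 = 340
  locker 7: 200 = 200
  locker 8: 170 = 170
Every load is within 350 L, so 8 storage lockers suffice.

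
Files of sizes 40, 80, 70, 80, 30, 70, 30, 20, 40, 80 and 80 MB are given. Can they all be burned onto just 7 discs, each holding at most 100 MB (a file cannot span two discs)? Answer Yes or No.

A valid assignment using 7 discs:
  disc 1: 80 + 20 = 100
  disc 2: 80 = 80
  disc 3: 80 = 80
  disc 4: 80 = 80
  disc 5: 70 + 30 = 100
  disc 6: 70 + 30 = 100
  disc 7: 40 + 40 = 80
Every load is within 100 MB, so 7 discs suffice.

Yes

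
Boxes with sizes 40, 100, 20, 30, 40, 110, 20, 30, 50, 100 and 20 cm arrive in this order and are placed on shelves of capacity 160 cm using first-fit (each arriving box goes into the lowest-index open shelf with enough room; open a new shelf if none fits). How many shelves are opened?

4

  40 → shelf 1 (new)  [load 40/160]
  100 → shelf 1  [load 140/160]
  20 → shelf 1  [load 160/160]
  30 → shelf 2 (new)  [load 30/160]
  40 → shelf 2  [load 70/160]
  110 → shelf 3 (new)  [load 110/160]
  20 → shelf 2  [load 90/160]
  30 → shelf 2  [load 120/160]
  50 → shelf 3  [load 160/160]
  100 → shelf 4 (new)  [load 100/160]
  20 → shelf 2  [load 140/160]
4 shelves opened.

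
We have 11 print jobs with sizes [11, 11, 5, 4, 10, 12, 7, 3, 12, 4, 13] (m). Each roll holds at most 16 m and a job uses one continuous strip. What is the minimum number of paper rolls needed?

Total = 13 + 12 + 12 + 11 + 11 + 10 + 7 + 5 + 4 + 4 + 3 = 92 m.
Lower bound: ⌈92/16⌉ = 6 paper rolls.
A packing using 7 paper rolls:
  roll 1: 13 + 3 = 16
  roll 2: 12 + 4 = 16
  roll 3: 12 + 4 = 16
  roll 4: 11 + 5 = 16
  roll 5: 11 = 11
  roll 6: 10 = 10
  roll 7: 7 = 7
No arrangement into 6 paper rolls stays within capacity, so 7 is optimal.

7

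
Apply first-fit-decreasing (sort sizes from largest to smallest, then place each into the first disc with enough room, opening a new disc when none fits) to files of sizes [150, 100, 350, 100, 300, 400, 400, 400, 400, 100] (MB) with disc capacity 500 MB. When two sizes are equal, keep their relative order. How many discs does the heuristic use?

Sorted descending: 400, 400, 400, 400, 350, 300, 150, 100, 100, 100.
  400 → disc 1 (new)  [load 400/500]
  400 → disc 2 (new)  [load 400/500]
  400 → disc 3 (new)  [load 400/500]
  400 → disc 4 (new)  [load 400/500]
  350 → disc 5 (new)  [load 350/500]
  300 → disc 6 (new)  [load 300/500]
  150 → disc 5  [load 500/500]
  100 → disc 1  [load 500/500]
  100 → disc 2  [load 500/500]
  100 → disc 3  [load 500/500]
6 discs opened.

6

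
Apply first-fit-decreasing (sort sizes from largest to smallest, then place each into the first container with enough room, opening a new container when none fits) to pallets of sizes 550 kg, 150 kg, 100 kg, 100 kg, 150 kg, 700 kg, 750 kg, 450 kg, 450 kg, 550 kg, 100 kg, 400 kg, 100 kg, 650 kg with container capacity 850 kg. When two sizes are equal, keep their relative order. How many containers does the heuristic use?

7

Sorted descending: 750, 700, 650, 550, 550, 450, 450, 400, 150, 150, 100, 100, 100, 100.
  750 → container 1 (new)  [load 750/850]
  700 → container 2 (new)  [load 700/850]
  650 → container 3 (new)  [load 650/850]
  550 → container 4 (new)  [load 550/850]
  550 → container 5 (new)  [load 550/850]
  450 → container 6 (new)  [load 450/850]
  450 → container 7 (new)  [load 450/850]
  400 → container 6  [load 850/850]
  150 → container 2  [load 850/850]
  150 → container 3  [load 800/850]
  100 → container 1  [load 850/850]
  100 → container 4  [load 650/850]
  100 → container 4  [load 750/850]
  100 → container 4  [load 850/850]
7 containers opened.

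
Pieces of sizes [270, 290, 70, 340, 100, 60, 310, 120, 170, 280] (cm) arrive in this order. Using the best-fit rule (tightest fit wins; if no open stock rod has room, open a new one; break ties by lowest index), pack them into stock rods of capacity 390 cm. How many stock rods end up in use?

  270 → stock rod 1 (new)  [load 270/390]
  290 → stock rod 2 (new)  [load 290/390]
  70 → stock rod 2  [load 360/390]
  340 → stock rod 3 (new)  [load 340/390]
  100 → stock rod 1  [load 370/390]
  60 → stock rod 4 (new)  [load 60/390]
  310 → stock rod 4  [load 370/390]
  120 → stock rod 5 (new)  [load 120/390]
  170 → stock rod 5  [load 290/390]
  280 → stock rod 6 (new)  [load 280/390]
6 stock rods opened.

6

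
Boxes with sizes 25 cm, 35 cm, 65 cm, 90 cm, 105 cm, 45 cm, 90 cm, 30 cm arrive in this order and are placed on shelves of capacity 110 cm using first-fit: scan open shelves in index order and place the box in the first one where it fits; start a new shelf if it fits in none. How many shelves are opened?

  25 → shelf 1 (new)  [load 25/110]
  35 → shelf 1  [load 60/110]
  65 → shelf 2 (new)  [load 65/110]
  90 → shelf 3 (new)  [load 90/110]
  105 → shelf 4 (new)  [load 105/110]
  45 → shelf 1  [load 105/110]
  90 → shelf 5 (new)  [load 90/110]
  30 → shelf 2  [load 95/110]
5 shelves opened.

5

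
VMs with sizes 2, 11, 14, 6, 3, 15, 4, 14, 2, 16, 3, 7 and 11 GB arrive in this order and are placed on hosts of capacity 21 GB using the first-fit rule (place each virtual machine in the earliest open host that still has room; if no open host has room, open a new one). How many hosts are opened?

6

  2 → host 1 (new)  [load 2/21]
  11 → host 1  [load 13/21]
  14 → host 2 (new)  [load 14/21]
  6 → host 1  [load 19/21]
  3 → host 2  [load 17/21]
  15 → host 3 (new)  [load 15/21]
  4 → host 2  [load 21/21]
  14 → host 4 (new)  [load 14/21]
  2 → host 1  [load 21/21]
  16 → host 5 (new)  [load 16/21]
  3 → host 3  [load 18/21]
  7 → host 4  [load 21/21]
  11 → host 6 (new)  [load 11/21]
6 hosts opened.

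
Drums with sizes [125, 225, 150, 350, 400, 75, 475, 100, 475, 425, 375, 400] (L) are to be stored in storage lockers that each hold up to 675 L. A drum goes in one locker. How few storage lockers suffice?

7

Total = 475 + 475 + 425 + 400 + 400 + 375 + 350 + 225 + 150 + 125 + 100 + 75 = 3575 L.
Lower bound: ⌈3575/675⌉ = 6 storage lockers.
Also, 7 drums each exceed 675/2 L, and no two of those can share a locker, so at least 7 storage lockers are needed.
A packing using 7 storage lockers:
  locker 1: 475 + 150 = 625
  locker 2: 475 + 125 + 75 = 675
  locker 3: 425 + 225 = 650
  locker 4: 400 + 100 = 500
  locker 5: 400 = 400
  locker 6: 375 = 375
  locker 7: 350 = 350
This matches the lower bound, so 7 is optimal.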